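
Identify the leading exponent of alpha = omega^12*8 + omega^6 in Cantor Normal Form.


CNF: omega^12*8 + omega^6
The leading term is omega^12*8, which has exponent 12.

12


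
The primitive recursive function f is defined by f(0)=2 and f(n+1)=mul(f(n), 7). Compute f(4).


f(0) = 2
f(1) = mul(f(0), 7) = mul(2, 7) = 14
f(2) = mul(f(1), 7) = mul(14, 7) = 98
f(3) = mul(f(2), 7) = mul(98, 7) = 686
f(4) = mul(f(3), 7) = mul(686, 7) = 4802


4802


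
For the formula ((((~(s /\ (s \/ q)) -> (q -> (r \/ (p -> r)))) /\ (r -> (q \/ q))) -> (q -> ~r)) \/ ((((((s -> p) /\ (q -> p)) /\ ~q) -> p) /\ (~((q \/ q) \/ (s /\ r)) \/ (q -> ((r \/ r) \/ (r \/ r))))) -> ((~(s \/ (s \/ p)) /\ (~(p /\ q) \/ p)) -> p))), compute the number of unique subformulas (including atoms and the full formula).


Formula: ((((~(s /\ (s \/ q)) -> (q -> (r \/ (p -> r)))) /\ (r -> (q \/ q))) -> (q -> ~r)) \/ ((((((s -> p) /\ (q -> p)) /\ ~q) -> p) /\ (~((q \/ q) \/ (s /\ r)) \/ (q -> ((r \/ r) \/ (r \/ r))))) -> ((~(s \/ (s \/ p)) /\ (~(p /\ q) \/ p)) -> p)))
Subformulas found:
  1. r
  2. p
  3. q
  4. s
  5. ~r
  6. ~q
  7. (p /\ q)
  8. (q -> p)
  9. (s /\ r)
  10. (s -> p)
  11. (r \/ r)
  12. (s \/ q)
  13. (p -> r)
  14. (s \/ p)
  15. (q \/ q)
  16. (q -> ~r)
  17. ~(p /\ q)
  18. (s /\ (s \/ q))
  19. (r -> (q \/ q))
  20. (r \/ (p -> r))
  21. (s \/ (s \/ p))
  22. ~(s /\ (s \/ q))
  23. (~(p /\ q) \/ p)
  24. ~(s \/ (s \/ p))
  25. ((s -> p) /\ (q -> p))
  26. (q -> (r \/ (p -> r)))
  27. ((q \/ q) \/ (s /\ r))
  28. ((r \/ r) \/ (r \/ r))
  29. ~((q \/ q) \/ (s /\ r))
  30. (q -> ((r \/ r) \/ (r \/ r)))
  31. (((s -> p) /\ (q -> p)) /\ ~q)
  32. ((((s -> p) /\ (q -> p)) /\ ~q) -> p)
  33. (~(s \/ (s \/ p)) /\ (~(p /\ q) \/ p))
  34. (~(s /\ (s \/ q)) -> (q -> (r \/ (p -> r))))
  35. ((~(s \/ (s \/ p)) /\ (~(p /\ q) \/ p)) -> p)
  36. (~((q \/ q) \/ (s /\ r)) \/ (q -> ((r \/ r) \/ (r \/ r))))
  37. ((~(s /\ (s \/ q)) -> (q -> (r \/ (p -> r)))) /\ (r -> (q \/ q)))
  38. (((~(s /\ (s \/ q)) -> (q -> (r \/ (p -> r)))) /\ (r -> (q \/ q))) -> (q -> ~r))
  39. (((((s -> p) /\ (q -> p)) /\ ~q) -> p) /\ (~((q \/ q) \/ (s /\ r)) \/ (q -> ((r \/ r) \/ (r \/ r)))))
  40. ((((((s -> p) /\ (q -> p)) /\ ~q) -> p) /\ (~((q \/ q) \/ (s /\ r)) \/ (q -> ((r \/ r) \/ (r \/ r))))) -> ((~(s \/ (s \/ p)) /\ (~(p /\ q) \/ p)) -> p))
  41. ((((~(s /\ (s \/ q)) -> (q -> (r \/ (p -> r)))) /\ (r -> (q \/ q))) -> (q -> ~r)) \/ ((((((s -> p) /\ (q -> p)) /\ ~q) -> p) /\ (~((q \/ q) \/ (s /\ r)) \/ (q -> ((r \/ r) \/ (r \/ r))))) -> ((~(s \/ (s \/ p)) /\ (~(p /\ q) \/ p)) -> p)))
Total distinct subformulas = 41

41


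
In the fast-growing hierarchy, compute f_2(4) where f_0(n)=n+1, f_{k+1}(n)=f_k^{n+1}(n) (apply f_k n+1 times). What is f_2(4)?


f_2(4) = f_1^5(4)
f_1(m) = 2m + 1.
Iterating: f_1^k(n) = 2^k*(n+1) - 1.
f_2(4) = 2^5*(4+1) - 1 = 32*5 - 1 = 159

159


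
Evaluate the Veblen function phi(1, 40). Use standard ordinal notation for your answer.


phi(1, 40):
phi(1, beta) = epsilon_beta (the beta-th epsilon number).
phi(1, 40) = epsilon_40

epsilon_40


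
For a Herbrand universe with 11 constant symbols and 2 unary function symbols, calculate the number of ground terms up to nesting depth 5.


Herbrand terms by depth:
Depth 0: 11 constants
Depth 1: 22 new terms (running total: 33)
Depth 2: 44 new terms (running total: 77)
Depth 3: 88 new terms (running total: 165)
Depth 4: 176 new terms (running total: 341)
Depth 5: 352 new terms (running total: 693)
Total distinct ground terms = 693

693


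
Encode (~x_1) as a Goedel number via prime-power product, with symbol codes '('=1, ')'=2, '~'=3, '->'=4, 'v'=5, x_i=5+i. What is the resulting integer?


Formula: (~x_1)
Symbol codes: [1, 3, 6, 2]
Primes: [2, 3, 5, 7]
p_1^1 = 2^1 = 2
p_2^3 = 3^3 = 27
p_3^6 = 5^6 = 15625
p_4^2 = 7^2 = 49
Product = 41343750

41343750


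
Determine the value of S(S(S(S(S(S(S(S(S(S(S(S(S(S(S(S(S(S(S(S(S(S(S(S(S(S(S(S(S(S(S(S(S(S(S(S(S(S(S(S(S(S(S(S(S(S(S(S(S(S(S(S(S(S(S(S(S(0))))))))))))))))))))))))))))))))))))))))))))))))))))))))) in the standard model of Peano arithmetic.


Counting successors applied to 0:
57 applications of S to 0 = 57

57


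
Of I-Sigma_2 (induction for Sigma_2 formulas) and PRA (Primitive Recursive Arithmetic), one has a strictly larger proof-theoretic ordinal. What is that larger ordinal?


Proof-theoretic ordinal of I-Sigma_2 (induction for Sigma_2 formulas): omega^(omega^omega)
Proof-theoretic ordinal of PRA (Primitive Recursive Arithmetic): omega^omega
Comparing: omega^omega < omega^(omega^omega).
The larger ordinal is omega^(omega^omega) (from I-Sigma_2 (induction for Sigma_2 formulas)).

omega^(omega^omega)


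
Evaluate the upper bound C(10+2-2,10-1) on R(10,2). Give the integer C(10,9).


R(10,2) <= C(10+2-2, 10-1) = C(10, 9)
C(10, 9) = 10! / (9! * 1!)
= 10

10


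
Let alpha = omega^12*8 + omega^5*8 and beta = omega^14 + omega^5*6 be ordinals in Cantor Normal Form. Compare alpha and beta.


Compare term by term from highest exponent:
alpha = omega^12*8 + omega^5*8
beta = omega^14 + omega^5*6
Term 1: alpha has omega^12*8, beta has omega^14*1
Term 2: alpha has omega^5*8, beta has omega^5*6
Result: alpha < beta

alpha < beta


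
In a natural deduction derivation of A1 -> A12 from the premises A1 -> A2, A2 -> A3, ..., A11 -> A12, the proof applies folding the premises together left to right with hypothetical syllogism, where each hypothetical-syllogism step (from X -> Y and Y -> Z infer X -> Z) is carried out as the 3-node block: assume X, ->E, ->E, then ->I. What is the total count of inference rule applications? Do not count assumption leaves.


There are 11 premises in the chain. The first HS step combines premises 1 and 2; each further premise needs one more HS step.
So 11 premises require 11 - 1 = 10 hypothetical-syllogism steps.
Each HS step uses 3 inference nodes (->E, ->E, ->I).
10 * 3 = 30 total inference nodes.

30


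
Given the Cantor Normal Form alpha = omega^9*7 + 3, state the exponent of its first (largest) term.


CNF: omega^9*7 + 3
The leading term is omega^9*7, which has exponent 9.

9


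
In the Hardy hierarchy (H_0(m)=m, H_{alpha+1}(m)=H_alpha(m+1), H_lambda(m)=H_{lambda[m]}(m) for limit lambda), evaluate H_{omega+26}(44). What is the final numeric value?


H_{omega+26}(44):
Unwind the 26 successor steps: H_{omega+26}(44) = H_omega(44+26) = H_omega(70).
H_omega(m) = H_m(m) = m + m = 2m.
Result = 2 * 70 = 140

140


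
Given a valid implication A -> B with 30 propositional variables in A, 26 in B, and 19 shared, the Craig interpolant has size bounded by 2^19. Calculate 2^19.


Shared atoms = 19
Craig interpolant size bound = 2^19
= 524288

524288


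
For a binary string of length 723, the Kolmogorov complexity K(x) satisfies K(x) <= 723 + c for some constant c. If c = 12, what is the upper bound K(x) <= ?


K(x) <= |x| + c = 723 + 12 = 735

735


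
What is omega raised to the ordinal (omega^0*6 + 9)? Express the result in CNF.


omega^(omega^0*6 + 9):
omega^0 = 1, so the exponent is 6 + 9 = 15 (finite ordinal addition).
Result = omega^15, already a single CNF term.

omega^15


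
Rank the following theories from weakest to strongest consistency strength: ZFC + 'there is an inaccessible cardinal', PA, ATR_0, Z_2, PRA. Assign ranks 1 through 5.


Ordering by consistency strength:
1. PRA
2. PA
3. ATR_0
4. Z_2
5. ZFC + 'there is an inaccessible cardinal'


ZFC + 'there is an inaccessible cardinal'=5, PA=2, ATR_0=3, Z_2=4, PRA=1


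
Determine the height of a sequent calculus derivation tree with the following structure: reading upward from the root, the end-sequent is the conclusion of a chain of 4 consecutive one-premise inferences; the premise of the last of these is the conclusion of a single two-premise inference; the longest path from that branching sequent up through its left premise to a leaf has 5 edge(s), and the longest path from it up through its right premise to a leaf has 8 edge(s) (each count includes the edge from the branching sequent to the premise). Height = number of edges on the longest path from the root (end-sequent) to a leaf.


Longest path through the left premise: 5 edges (measured from the branching sequent)
Longest path through the right premise: 8 edges
Height of the subtree rooted at the branching sequent: max(5, 8) = 8
The branching sequent sits 4 edges above the root (the chain of one-premise inferences), so height = 8 + 4 = 12

12


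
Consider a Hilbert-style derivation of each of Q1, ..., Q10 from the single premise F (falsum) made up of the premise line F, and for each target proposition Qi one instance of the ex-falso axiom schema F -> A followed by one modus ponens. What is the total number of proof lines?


Ex falso, line by line:
- 1 premise line (F)
- 10 targets, each needing 1 axiom instance (F -> Qi) + 1 MP = 2 lines: 2 * 10 = 20
Total = 1 + 20 = 21 lines.

21


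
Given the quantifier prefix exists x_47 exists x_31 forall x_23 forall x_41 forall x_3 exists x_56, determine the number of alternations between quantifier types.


Walk the prefix and count type changes:
  position 1: exists -> exists
  position 2: exists -> forall <-- alternation
  position 3: forall -> forall
  position 4: forall -> forall
  position 5: forall -> exists <-- alternation
Total alternations = 2

2


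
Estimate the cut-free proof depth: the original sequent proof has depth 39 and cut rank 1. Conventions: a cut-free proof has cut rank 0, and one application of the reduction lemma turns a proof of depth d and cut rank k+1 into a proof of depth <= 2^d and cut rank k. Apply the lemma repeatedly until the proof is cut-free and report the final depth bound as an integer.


Each rank reduction sends depth d to at most 2^d; cut rank r needs r reductions.
2_0(39) = 39
2_1(39) = 2^39 = 549755813888
Cut-free depth bound = 549755813888

549755813888


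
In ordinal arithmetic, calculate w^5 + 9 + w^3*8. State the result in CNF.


Ordinal addition (w^5 + 9) + w^3*8:
alpha's leading term has exponent 5 > beta's exponent 3, so it survives.
alpha's tail term has exponent 0 < beta's exponent 3, so it is absorbed by beta.
In ordinal addition, any term followed by a strictly larger-exponent term is absorbed.
Result = w^5 + w^3*8

w^5 + w^3*8


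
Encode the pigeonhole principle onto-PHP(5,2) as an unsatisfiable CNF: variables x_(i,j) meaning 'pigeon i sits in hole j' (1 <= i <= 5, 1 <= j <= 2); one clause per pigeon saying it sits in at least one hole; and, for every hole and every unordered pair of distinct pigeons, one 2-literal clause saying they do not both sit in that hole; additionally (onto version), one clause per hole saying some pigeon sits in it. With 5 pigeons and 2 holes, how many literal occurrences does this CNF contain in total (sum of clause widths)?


onto-PHP(5,2): 5 pigeons, 2 holes, 5*2 = 10 variables.
- pigeon clauses: one per pigeon -> 5 clauses of width 2 -> 10 literals
- hole clauses: 2 holes * C(5,2) = 2 * 10 -> 20 clauses of width 2 -> 40 literals
- onto clauses: one per hole -> 2 clauses of width 5 -> 10 literals
Total literal occurrences = 10 + 40 + 10 = 60

60


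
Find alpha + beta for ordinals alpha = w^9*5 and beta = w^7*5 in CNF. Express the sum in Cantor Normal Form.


Ordinal addition w^9*5 + w^7*5:
Leading exponent of alpha (9) > leading exponent of beta (7).
Since alpha's term has higher exponent than beta's leading term,
the sum is simply alpha followed by beta.
Result = w^9*5 + w^7*5

w^9*5 + w^7*5


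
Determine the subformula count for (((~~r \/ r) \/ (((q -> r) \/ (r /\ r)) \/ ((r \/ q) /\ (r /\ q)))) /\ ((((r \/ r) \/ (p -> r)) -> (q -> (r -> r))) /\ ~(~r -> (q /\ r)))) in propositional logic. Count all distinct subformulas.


Formula: (((~~r \/ r) \/ (((q -> r) \/ (r /\ r)) \/ ((r \/ q) /\ (r /\ q)))) /\ ((((r \/ r) \/ (p -> r)) -> (q -> (r -> r))) /\ ~(~r -> (q /\ r))))
Subformulas found:
  1. r
  2. p
  3. q
  4. ~r
  5. ~~r
  6. (q /\ r)
  7. (r /\ r)
  8. (r /\ q)
  9. (r \/ q)
  10. (r \/ r)
  11. (r -> r)
  12. (q -> r)
  13. (p -> r)
  14. (~~r \/ r)
  15. (q -> (r -> r))
  16. (~r -> (q /\ r))
  17. ~(~r -> (q /\ r))
  18. ((q -> r) \/ (r /\ r))
  19. ((r \/ q) /\ (r /\ q))
  20. ((r \/ r) \/ (p -> r))
  21. (((r \/ r) \/ (p -> r)) -> (q -> (r -> r)))
  22. (((q -> r) \/ (r /\ r)) \/ ((r \/ q) /\ (r /\ q)))
  23. ((~~r \/ r) \/ (((q -> r) \/ (r /\ r)) \/ ((r \/ q) /\ (r /\ q))))
  24. ((((r \/ r) \/ (p -> r)) -> (q -> (r -> r))) /\ ~(~r -> (q /\ r)))
  25. (((~~r \/ r) \/ (((q -> r) \/ (r /\ r)) \/ ((r \/ q) /\ (r /\ q)))) /\ ((((r \/ r) \/ (p -> r)) -> (q -> (r -> r))) /\ ~(~r -> (q /\ r))))
Total distinct subformulas = 25

25


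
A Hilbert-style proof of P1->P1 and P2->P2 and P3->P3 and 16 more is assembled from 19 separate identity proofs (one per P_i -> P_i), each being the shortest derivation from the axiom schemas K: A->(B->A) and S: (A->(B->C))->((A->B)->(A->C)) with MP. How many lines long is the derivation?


The shortest proof of A->A from K and S in the Hilbert calculus has exactly 5 lines:
(1) K instance A->((A->A)->A), (2) S instance, (3) MP on 1,2, (4) K instance A->(A->A), (5) MP on 3,4.
For 19 independent identities: 19 * 5 = 95 lines total.

95


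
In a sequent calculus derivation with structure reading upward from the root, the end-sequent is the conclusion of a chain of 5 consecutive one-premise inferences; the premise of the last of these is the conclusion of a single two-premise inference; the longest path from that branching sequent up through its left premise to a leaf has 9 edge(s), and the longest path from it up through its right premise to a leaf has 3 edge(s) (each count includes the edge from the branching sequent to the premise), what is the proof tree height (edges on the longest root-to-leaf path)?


Longest path through the left premise: 9 edges (measured from the branching sequent)
Longest path through the right premise: 3 edges
Height of the subtree rooted at the branching sequent: max(9, 3) = 9
The branching sequent sits 5 edges above the root (the chain of one-premise inferences), so height = 9 + 5 = 14

14


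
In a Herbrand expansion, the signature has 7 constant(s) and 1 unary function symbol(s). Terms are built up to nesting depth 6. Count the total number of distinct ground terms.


Herbrand terms by depth:
Depth 0: 7 constants
Depth 1: 7 new terms (running total: 14)
Depth 2: 7 new terms (running total: 21)
Depth 3: 7 new terms (running total: 28)
Depth 4: 7 new terms (running total: 35)
Depth 5: 7 new terms (running total: 42)
Depth 6: 7 new terms (running total: 49)
Total distinct ground terms = 49

49


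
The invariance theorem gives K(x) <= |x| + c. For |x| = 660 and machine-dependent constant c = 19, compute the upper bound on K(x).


K(x) <= |x| + c = 660 + 19 = 679

679


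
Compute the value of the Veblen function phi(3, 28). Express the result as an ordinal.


phi(3, 28):
phi(3, beta) = eta_beta (the beta-th eta number, fixed point of zeta).
phi(3, 28) = eta_28

eta_28


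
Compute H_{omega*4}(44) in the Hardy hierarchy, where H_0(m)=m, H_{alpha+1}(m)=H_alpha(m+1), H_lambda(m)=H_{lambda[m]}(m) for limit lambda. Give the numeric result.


H_{omega*4}(44):
For the Hardy hierarchy, H_{omega*k}(n) = 2^k * n.
2^4 = 16.
16 * 44 = 704

704


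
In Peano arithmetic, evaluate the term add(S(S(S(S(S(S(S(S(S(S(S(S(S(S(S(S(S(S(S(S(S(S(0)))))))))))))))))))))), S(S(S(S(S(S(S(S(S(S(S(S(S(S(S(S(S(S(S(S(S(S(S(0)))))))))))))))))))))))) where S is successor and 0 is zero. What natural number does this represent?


add(S^22(0), S^23(0)):
S^22(0) = 22
S^23(0) = 23
22 + 23 = 45

45


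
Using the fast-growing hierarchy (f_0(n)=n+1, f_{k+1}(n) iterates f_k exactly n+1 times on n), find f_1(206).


f_1(206) = f_0^207(206)
f_0 adds 1 each time, applied 207 times.
f_1(206) = 206 + 207 = 413

413


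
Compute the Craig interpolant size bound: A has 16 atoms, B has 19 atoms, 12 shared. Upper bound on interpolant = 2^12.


Shared atoms = 12
Craig interpolant size bound = 2^12
= 4096

4096


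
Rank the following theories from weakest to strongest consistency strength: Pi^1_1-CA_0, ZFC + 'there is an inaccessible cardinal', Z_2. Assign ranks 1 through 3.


Ordering by consistency strength:
1. Pi^1_1-CA_0
2. Z_2
3. ZFC + 'there is an inaccessible cardinal'


Pi^1_1-CA_0=1, ZFC + 'there is an inaccessible cardinal'=3, Z_2=2


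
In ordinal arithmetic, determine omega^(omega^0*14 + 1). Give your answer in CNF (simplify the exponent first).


omega^(omega^0*14 + 1):
omega^0 = 1, so the exponent is 14 + 1 = 15 (finite ordinal addition).
Result = omega^15, already a single CNF term.

omega^15


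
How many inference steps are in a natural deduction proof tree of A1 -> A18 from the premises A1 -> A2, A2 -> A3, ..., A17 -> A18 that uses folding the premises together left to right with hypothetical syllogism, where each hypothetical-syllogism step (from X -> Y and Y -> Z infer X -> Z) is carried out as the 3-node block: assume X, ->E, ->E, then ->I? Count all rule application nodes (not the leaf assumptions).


There are 17 premises in the chain. The first HS step combines premises 1 and 2; each further premise needs one more HS step.
So 17 premises require 17 - 1 = 16 hypothetical-syllogism steps.
Each HS step uses 3 inference nodes (->E, ->E, ->I).
16 * 3 = 48 total inference nodes.

48


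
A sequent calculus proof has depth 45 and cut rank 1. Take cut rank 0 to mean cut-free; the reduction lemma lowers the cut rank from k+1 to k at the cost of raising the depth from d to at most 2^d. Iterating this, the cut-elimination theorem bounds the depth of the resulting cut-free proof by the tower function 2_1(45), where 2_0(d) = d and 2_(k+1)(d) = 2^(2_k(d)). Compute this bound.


Each rank reduction sends depth d to at most 2^d; cut rank r needs r reductions.
2_0(45) = 45
2_1(45) = 2^45 = 35184372088832
Cut-free depth bound = 35184372088832

35184372088832


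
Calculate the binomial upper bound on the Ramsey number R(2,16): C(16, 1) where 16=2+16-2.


R(2,16) <= C(2+16-2, 2-1) = C(16, 1)
C(16, 1) = 16! / (1! * 15!)
= 16

16


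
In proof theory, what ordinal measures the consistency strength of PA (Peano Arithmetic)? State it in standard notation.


The proof-theoretic ordinal of PA (Peano Arithmetic) is a standard result in ordinal analysis.
This ordinal is the supremum of order types of primitive recursive well-orderings
that the theory can prove to be well-ordered.
For PA (Peano Arithmetic), the proof-theoretic ordinal is epsilon_0.

epsilon_0


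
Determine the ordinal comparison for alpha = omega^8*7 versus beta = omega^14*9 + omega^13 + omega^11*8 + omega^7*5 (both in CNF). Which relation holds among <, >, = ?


Compare term by term from highest exponent:
alpha = omega^8*7
beta = omega^14*9 + omega^13 + omega^11*8 + omega^7*5
Term 1: alpha has omega^8*7, beta has omega^14*9
Term 2: alpha has omega^0*0, beta has omega^13*1
Term 3: alpha has omega^0*0, beta has omega^11*8
Term 4: alpha has omega^0*0, beta has omega^7*5
Result: alpha < beta

alpha < beta


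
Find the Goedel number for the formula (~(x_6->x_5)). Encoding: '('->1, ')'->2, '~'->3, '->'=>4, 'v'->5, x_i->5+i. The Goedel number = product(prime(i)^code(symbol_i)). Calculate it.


Formula: (~(x_6->x_5))
Symbol codes: [1, 3, 1, 11, 4, 10, 2, 2]
Primes: [2, 3, 5, 7, 11, 13, 17, 19]
p_1^1 = 2^1 = 2
p_2^3 = 3^3 = 27
p_3^1 = 5^1 = 5
p_4^11 = 7^11 = 1977326743
p_5^4 = 11^4 = 14641
p_6^10 = 13^10 = 137858491849
p_7^2 = 17^2 = 289
p_8^2 = 19^2 = 361
Product = 112422053197561422580408347414210

112422053197561422580408347414210


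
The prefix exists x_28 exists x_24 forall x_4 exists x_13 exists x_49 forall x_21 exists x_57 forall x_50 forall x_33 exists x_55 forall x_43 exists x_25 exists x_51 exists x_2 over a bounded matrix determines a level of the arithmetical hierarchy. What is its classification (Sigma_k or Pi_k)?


Leading quantifier is exists, so the class is Sigma.
Number of quantifier blocks = alternations + 1 = 8 + 1 = 9.
Classification: Sigma_9

Sigma_9


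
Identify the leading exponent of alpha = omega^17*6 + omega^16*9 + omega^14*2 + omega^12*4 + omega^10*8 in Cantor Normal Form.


CNF: omega^17*6 + omega^16*9 + omega^14*2 + omega^12*4 + omega^10*8
The leading term is omega^17*6, which has exponent 17.

17


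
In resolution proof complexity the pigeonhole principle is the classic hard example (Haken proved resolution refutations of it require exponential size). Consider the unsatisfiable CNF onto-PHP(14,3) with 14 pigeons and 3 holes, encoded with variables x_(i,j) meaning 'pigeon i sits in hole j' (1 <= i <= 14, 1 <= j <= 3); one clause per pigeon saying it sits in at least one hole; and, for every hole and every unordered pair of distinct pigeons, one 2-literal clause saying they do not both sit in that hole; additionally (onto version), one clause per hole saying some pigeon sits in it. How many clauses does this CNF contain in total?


onto-PHP(14,3): 14 pigeons, 3 holes, 14*3 = 42 variables.
- pigeon clauses: one per pigeon -> 14 clauses
- hole clauses: 3 holes * C(14,2) = 3 * 91 -> 273 clauses
- onto clauses: one per hole -> 3 clauses
Total clauses = 14 + 273 + 3 = 290

290


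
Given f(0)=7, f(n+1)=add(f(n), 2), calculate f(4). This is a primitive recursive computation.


f(0) = 7
f(1) = add(f(0), 2) = add(7, 2) = 9
f(2) = add(f(1), 2) = add(9, 2) = 11
f(3) = add(f(2), 2) = add(11, 2) = 13
f(4) = add(f(3), 2) = add(13, 2) = 15


15


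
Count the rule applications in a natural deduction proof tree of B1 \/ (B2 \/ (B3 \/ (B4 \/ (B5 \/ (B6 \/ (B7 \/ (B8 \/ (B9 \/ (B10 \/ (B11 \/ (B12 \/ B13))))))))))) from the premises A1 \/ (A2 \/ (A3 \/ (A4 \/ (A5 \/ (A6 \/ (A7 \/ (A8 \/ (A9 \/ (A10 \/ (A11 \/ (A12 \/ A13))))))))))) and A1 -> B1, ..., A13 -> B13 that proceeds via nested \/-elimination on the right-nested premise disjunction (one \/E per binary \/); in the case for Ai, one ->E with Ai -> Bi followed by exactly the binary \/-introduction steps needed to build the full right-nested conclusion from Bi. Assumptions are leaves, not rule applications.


Constructive dilemma with 13 branches, all disjunctions right-nested:
- \/E: the premise has 12 binary \/, each eliminated once: 12 nodes.
- ->E: one per case (Ai with Ai -> Bi gives Bi): 13 nodes.
- \/I: in case i < n, Bi needs 1 step to form Bi \/ (B(i+1) \/ ...) and then i-1 steps to prepend B(i-1), ..., B1, i.e. i steps; in case i = n, B13 needs 12 prepend steps.
  \/I total = (1 + 2 + ... + 12) + 12 = 78 + 12 = 90 nodes.
Total = 12 + 13 + 90 = 115

115


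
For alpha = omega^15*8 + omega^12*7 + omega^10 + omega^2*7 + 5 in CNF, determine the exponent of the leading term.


CNF: omega^15*8 + omega^12*7 + omega^10 + omega^2*7 + 5
The leading term is omega^15*8, which has exponent 15.

15


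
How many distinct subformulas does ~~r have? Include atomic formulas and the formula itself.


Formula: ~~r
Subformulas found:
  1. r
  2. ~r
  3. ~~r
Total distinct subformulas = 3

3


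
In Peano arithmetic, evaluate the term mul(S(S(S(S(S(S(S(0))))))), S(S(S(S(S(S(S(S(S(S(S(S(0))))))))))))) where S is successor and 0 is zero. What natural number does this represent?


mul(S^7(0), S^12(0)):
S^7(0) = 7
S^12(0) = 12
7 * 12 = 84

84


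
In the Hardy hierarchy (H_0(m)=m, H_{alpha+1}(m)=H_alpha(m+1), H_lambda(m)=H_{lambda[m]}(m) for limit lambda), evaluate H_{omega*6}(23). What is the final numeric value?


H_{omega*6}(23):
For the Hardy hierarchy, H_{omega*k}(n) = 2^k * n.
2^6 = 64.
64 * 23 = 1472

1472


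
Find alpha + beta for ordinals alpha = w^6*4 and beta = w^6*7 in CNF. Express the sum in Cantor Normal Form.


Ordinal addition w^6*4 + w^6*7:
Both terms have the same exponent 6.
w^e*c + w^e*d = w^e*(c+d).
Result = w^6*(4+7) = w^6*11

w^6*11


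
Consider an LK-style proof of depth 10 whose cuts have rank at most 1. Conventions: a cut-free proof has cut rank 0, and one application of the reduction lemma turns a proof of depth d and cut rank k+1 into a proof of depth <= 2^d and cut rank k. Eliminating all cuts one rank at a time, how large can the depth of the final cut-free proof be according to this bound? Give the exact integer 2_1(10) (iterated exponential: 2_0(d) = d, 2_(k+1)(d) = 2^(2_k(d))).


Each rank reduction sends depth d to at most 2^d; cut rank r needs r reductions.
2_0(10) = 10
2_1(10) = 2^10 = 1024
Cut-free depth bound = 1024

1024


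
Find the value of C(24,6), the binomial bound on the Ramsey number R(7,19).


R(7,19) <= C(7+19-2, 7-1) = C(24, 6)
C(24, 6) = 24! / (6! * 18!)
= 134596

134596


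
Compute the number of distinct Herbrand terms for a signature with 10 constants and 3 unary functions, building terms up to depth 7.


Herbrand terms by depth:
Depth 0: 10 constants
Depth 1: 30 new terms (running total: 40)
Depth 2: 90 new terms (running total: 130)
Depth 3: 270 new terms (running total: 400)
Depth 4: 810 new terms (running total: 1210)
Depth 5: 2430 new terms (running total: 3640)
Depth 6: 7290 new terms (running total: 10930)
Depth 7: 21870 new terms (running total: 32800)
Total distinct ground terms = 32800

32800


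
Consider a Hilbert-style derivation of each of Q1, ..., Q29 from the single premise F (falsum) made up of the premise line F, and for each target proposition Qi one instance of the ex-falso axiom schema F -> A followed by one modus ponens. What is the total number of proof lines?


Ex falso, line by line:
- 1 premise line (F)
- 29 targets, each needing 1 axiom instance (F -> Qi) + 1 MP = 2 lines: 2 * 29 = 58
Total = 1 + 58 = 59 lines.

59


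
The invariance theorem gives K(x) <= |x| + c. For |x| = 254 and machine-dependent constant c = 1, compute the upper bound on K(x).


K(x) <= |x| + c = 254 + 1 = 255

255


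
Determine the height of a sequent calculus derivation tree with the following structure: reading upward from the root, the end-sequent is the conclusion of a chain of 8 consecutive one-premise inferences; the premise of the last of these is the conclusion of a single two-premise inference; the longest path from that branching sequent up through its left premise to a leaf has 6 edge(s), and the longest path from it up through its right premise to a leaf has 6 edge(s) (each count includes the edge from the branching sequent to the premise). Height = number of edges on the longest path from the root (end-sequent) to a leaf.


Longest path through the left premise: 6 edges (measured from the branching sequent)
Longest path through the right premise: 6 edges
Height of the subtree rooted at the branching sequent: max(6, 6) = 6
The branching sequent sits 8 edges above the root (the chain of one-premise inferences), so height = 6 + 8 = 14

14


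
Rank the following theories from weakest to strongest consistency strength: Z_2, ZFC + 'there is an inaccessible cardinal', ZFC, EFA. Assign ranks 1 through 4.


Ordering by consistency strength:
1. EFA
2. Z_2
3. ZFC
4. ZFC + 'there is an inaccessible cardinal'


Z_2=2, ZFC + 'there is an inaccessible cardinal'=4, ZFC=3, EFA=1


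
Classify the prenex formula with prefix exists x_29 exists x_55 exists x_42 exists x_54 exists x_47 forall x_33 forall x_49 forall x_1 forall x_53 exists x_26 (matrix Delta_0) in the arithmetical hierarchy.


Leading quantifier is exists, so the class is Sigma.
Number of quantifier blocks = alternations + 1 = 2 + 1 = 3.
Classification: Sigma_3

Sigma_3


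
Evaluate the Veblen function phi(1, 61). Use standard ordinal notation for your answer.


phi(1, 61):
phi(1, beta) = epsilon_beta (the beta-th epsilon number).
phi(1, 61) = epsilon_61

epsilon_61


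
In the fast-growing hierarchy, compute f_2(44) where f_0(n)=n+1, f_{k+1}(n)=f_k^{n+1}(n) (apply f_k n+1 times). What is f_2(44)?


f_2(44) = f_1^45(44)
f_1(m) = 2m + 1.
Iterating: f_1^k(n) = 2^k*(n+1) - 1.
f_2(44) = 2^45*(44+1) - 1 = 35184372088832*45 - 1 = 1583296743997439

1583296743997439


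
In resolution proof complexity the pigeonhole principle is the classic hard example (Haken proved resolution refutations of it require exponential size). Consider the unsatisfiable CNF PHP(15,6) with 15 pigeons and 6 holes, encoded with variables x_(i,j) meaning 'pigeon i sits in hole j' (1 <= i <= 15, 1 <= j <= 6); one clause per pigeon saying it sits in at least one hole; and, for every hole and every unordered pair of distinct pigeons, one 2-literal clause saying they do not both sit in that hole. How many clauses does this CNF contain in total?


PHP(15,6): 15 pigeons, 6 holes, 15*6 = 90 variables.
- pigeon clauses: one per pigeon -> 15 clauses
- hole clauses: 6 holes * C(15,2) = 6 * 105 -> 630 clauses
Total clauses = 15 + 630 = 645

645


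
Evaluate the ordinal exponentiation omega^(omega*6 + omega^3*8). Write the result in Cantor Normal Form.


omega^(omega*6 + omega^3*8):
In ordinal addition a term is absorbed by a following term of strictly larger exponent: 1 < 3, so omega*6 + omega^3*8 = omega^3*8.
omega raised to a CNF ordinal is a single CNF term: Result = omega^(omega^3*8)

omega^(omega^3*8)


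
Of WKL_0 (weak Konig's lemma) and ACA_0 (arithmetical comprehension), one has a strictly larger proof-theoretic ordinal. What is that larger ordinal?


Proof-theoretic ordinal of WKL_0 (weak Konig's lemma): omega^omega
Proof-theoretic ordinal of ACA_0 (arithmetical comprehension): epsilon_0
Comparing: omega^omega < epsilon_0.
The larger ordinal is epsilon_0 (from ACA_0 (arithmetical comprehension)).

epsilon_0


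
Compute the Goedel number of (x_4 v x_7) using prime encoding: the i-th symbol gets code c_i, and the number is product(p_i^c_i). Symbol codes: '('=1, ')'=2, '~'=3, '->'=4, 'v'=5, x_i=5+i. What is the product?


Formula: (x_4 v x_7)
Symbol codes: [1, 9, 5, 12, 2]
Primes: [2, 3, 5, 7, 11]
p_1^1 = 2^1 = 2
p_2^9 = 3^9 = 19683
p_3^5 = 5^5 = 3125
p_4^12 = 7^12 = 13841287201
p_5^2 = 11^2 = 121
Product = 206031279832820268750

206031279832820268750


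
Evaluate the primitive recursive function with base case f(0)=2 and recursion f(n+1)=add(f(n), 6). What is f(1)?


f(0) = 2
f(1) = add(f(0), 6) = add(2, 6) = 8


8


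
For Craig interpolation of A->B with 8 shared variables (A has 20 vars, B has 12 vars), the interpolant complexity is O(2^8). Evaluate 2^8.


Shared atoms = 8
Craig interpolant size bound = 2^8
= 256

256


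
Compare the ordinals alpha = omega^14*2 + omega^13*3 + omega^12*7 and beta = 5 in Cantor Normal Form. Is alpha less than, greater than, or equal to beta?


Compare term by term from highest exponent:
alpha = omega^14*2 + omega^13*3 + omega^12*7
beta = 5
Term 1: alpha has omega^14*2, beta has omega^0*5
Term 2: alpha has omega^13*3, beta has omega^0*0
Term 3: alpha has omega^12*7, beta has omega^0*0
Result: alpha > beta

alpha > beta


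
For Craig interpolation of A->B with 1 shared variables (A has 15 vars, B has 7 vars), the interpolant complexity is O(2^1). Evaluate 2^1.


Shared atoms = 1
Craig interpolant size bound = 2^1
= 2

2


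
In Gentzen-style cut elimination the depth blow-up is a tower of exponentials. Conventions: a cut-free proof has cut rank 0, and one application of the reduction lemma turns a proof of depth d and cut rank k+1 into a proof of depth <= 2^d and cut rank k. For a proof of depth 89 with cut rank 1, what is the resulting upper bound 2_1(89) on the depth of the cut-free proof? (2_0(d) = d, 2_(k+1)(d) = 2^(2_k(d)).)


Each rank reduction sends depth d to at most 2^d; cut rank r needs r reductions.
2_0(89) = 89
2_1(89) = 2^89 = 618970019642690137449562112
Cut-free depth bound = 618970019642690137449562112

618970019642690137449562112


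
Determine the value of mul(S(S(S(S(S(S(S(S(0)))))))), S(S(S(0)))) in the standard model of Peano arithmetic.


mul(S^8(0), S^3(0)):
S^8(0) = 8
S^3(0) = 3
8 * 3 = 24

24


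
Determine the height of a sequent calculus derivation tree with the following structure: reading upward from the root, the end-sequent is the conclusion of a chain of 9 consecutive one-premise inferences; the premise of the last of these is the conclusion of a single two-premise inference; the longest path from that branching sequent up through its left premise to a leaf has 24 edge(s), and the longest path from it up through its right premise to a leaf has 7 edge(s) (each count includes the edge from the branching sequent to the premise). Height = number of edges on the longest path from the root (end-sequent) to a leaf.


Longest path through the left premise: 24 edges (measured from the branching sequent)
Longest path through the right premise: 7 edges
Height of the subtree rooted at the branching sequent: max(24, 7) = 24
The branching sequent sits 9 edges above the root (the chain of one-premise inferences), so height = 24 + 9 = 33

33


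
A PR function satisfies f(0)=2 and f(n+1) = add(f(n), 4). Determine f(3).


f(0) = 2
f(1) = add(f(0), 4) = add(2, 4) = 6
f(2) = add(f(1), 4) = add(6, 4) = 10
f(3) = add(f(2), 4) = add(10, 4) = 14


14


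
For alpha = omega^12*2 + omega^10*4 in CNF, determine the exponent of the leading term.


CNF: omega^12*2 + omega^10*4
The leading term is omega^12*2, which has exponent 12.

12


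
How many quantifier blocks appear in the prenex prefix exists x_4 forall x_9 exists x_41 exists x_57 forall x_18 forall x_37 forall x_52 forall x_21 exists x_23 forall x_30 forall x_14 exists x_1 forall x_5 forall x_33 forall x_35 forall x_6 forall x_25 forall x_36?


Alternations = 7.
Blocks = alternations + 1 = 8

8


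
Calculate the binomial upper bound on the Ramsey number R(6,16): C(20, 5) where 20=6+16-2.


R(6,16) <= C(6+16-2, 6-1) = C(20, 5)
C(20, 5) = 20! / (5! * 15!)
= 15504

15504


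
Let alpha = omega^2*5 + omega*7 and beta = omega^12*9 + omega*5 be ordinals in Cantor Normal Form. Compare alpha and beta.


Compare term by term from highest exponent:
alpha = omega^2*5 + omega*7
beta = omega^12*9 + omega*5
Term 1: alpha has omega^2*5, beta has omega^12*9
Term 2: alpha has omega^1*7, beta has omega^1*5
Result: alpha < beta

alpha < beta


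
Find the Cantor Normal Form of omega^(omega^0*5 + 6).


omega^(omega^0*5 + 6):
omega^0 = 1, so the exponent is 5 + 6 = 11 (finite ordinal addition).
Result = omega^11, already a single CNF term.

omega^11


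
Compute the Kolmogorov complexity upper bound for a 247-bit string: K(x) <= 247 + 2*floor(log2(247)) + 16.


floor(log2(247)) = 7
2 * 7 = 14
K(x) <= 247 + 14 + 16 = 277

277


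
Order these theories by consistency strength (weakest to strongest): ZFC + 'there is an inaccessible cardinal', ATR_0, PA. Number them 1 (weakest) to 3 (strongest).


Ordering by consistency strength:
1. PA
2. ATR_0
3. ZFC + 'there is an inaccessible cardinal'


ZFC + 'there is an inaccessible cardinal'=3, ATR_0=2, PA=1


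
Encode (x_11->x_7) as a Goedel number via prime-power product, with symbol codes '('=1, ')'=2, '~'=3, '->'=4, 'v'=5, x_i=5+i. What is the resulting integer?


Formula: (x_11->x_7)
Symbol codes: [1, 16, 4, 12, 2]
Primes: [2, 3, 5, 7, 11]
p_1^1 = 2^1 = 2
p_2^16 = 3^16 = 43046721
p_3^4 = 5^4 = 625
p_4^12 = 7^12 = 13841287201
p_5^2 = 11^2 = 121
Product = 90118081798875585551250

90118081798875585551250


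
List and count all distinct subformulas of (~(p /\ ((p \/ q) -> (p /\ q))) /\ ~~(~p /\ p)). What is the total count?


Formula: (~(p /\ ((p \/ q) -> (p /\ q))) /\ ~~(~p /\ p))
Subformulas found:
  1. q
  2. p
  3. ~p
  4. (p \/ q)
  5. (p /\ q)
  6. (~p /\ p)
  7. ~(~p /\ p)
  8. ~~(~p /\ p)
  9. ((p \/ q) -> (p /\ q))
  10. (p /\ ((p \/ q) -> (p /\ q)))
  11. ~(p /\ ((p \/ q) -> (p /\ q)))
  12. (~(p /\ ((p \/ q) -> (p /\ q))) /\ ~~(~p /\ p))
Total distinct subformulas = 12

12


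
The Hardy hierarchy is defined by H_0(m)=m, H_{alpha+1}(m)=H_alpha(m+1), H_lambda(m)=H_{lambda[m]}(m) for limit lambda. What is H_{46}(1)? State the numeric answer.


H_46(1):
For finite ordinals k, H_k(n) = n + k (each successor step adds 1).
H_46(1) = 1 + 46 = 47

47


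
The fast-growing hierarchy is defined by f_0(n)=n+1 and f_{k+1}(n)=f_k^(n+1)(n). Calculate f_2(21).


f_2(21) = f_1^22(21)
f_1(m) = 2m + 1.
Iterating: f_1^k(n) = 2^k*(n+1) - 1.
f_2(21) = 2^22*(21+1) - 1 = 4194304*22 - 1 = 92274687

92274687


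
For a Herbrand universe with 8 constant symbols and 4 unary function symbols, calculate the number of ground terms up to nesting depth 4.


Herbrand terms by depth:
Depth 0: 8 constants
Depth 1: 32 new terms (running total: 40)
Depth 2: 128 new terms (running total: 168)
Depth 3: 512 new terms (running total: 680)
Depth 4: 2048 new terms (running total: 2728)
Total distinct ground terms = 2728

2728


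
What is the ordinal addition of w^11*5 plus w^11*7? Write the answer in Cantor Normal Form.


Ordinal addition w^11*5 + w^11*7:
Both terms have the same exponent 11.
w^e*c + w^e*d = w^e*(c+d).
Result = w^11*(5+7) = w^11*12

w^11*12


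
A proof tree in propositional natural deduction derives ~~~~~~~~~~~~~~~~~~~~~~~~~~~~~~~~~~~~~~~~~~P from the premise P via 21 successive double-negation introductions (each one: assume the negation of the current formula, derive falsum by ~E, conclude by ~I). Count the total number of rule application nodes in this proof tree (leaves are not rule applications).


Each double-negation introduction (from C infer ~~C) uses 2 inference nodes: one ~E (C and ~C give falsum) and one ~I (discharge ~C).
21 double negations = 21 * 2 = 42 inference nodes.

42


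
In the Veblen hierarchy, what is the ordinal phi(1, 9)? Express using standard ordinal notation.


phi(1, 9):
phi(1, beta) = epsilon_beta (the beta-th epsilon number).
phi(1, 9) = epsilon_9

epsilon_9


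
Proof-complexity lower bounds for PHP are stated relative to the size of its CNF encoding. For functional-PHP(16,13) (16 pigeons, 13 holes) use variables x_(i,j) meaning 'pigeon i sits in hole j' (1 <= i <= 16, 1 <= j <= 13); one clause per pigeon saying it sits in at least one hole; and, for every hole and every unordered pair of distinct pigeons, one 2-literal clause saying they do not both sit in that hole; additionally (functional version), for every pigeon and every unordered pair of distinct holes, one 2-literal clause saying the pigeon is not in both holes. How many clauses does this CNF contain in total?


functional-PHP(16,13): 16 pigeons, 13 holes, 16*13 = 208 variables.
- pigeon clauses: one per pigeon -> 16 clauses
- hole clauses: 13 holes * C(16,2) = 13 * 120 -> 1560 clauses
- functional clauses: 16 pigeons * C(13,2) = 16 * 78 -> 1248 clauses
Total clauses = 16 + 1560 + 1248 = 2824

2824


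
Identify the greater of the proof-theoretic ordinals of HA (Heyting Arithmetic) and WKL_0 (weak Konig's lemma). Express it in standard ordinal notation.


Proof-theoretic ordinal of HA (Heyting Arithmetic): epsilon_0
Proof-theoretic ordinal of WKL_0 (weak Konig's lemma): omega^omega
Comparing: omega^omega < epsilon_0.
The larger ordinal is epsilon_0 (from HA (Heyting Arithmetic)).

epsilon_0


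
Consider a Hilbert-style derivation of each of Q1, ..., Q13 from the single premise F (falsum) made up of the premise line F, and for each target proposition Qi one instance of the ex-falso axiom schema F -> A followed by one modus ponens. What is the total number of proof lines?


Ex falso, line by line:
- 1 premise line (F)
- 13 targets, each needing 1 axiom instance (F -> Qi) + 1 MP = 2 lines: 2 * 13 = 26
Total = 1 + 26 = 27 lines.

27


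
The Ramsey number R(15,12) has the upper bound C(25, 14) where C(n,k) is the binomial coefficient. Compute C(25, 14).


R(15,12) <= C(15+12-2, 15-1) = C(25, 14)
C(25, 14) = 25! / (14! * 11!)
= 4457400

4457400


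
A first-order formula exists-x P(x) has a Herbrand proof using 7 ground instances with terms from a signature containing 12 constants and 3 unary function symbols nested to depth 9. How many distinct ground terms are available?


Herbrand terms by depth:
Depth 0: 12 constants
Depth 1: 36 new terms (running total: 48)
Depth 2: 108 new terms (running total: 156)
Depth 3: 324 new terms (running total: 480)
Depth 4: 972 new terms (running total: 1452)
Depth 5: 2916 new terms (running total: 4368)
Depth 6: 8748 new terms (running total: 13116)
Depth 7: 26244 new terms (running total: 39360)
Depth 8: 78732 new terms (running total: 118092)
Depth 9: 236196 new terms (running total: 354288)
Total distinct ground terms = 354288

354288
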